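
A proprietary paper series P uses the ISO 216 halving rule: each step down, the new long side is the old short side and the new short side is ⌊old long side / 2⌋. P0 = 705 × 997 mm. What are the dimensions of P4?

176 × 249 mm

P1: ⌊997/2⌋ × 705 = 498 × 705 mm
P2: ⌊705/2⌋ × 498 = 352 × 498 mm
P3: ⌊498/2⌋ × 352 = 249 × 352 mm
P4: ⌊352/2⌋ × 249 = 176 × 249 mm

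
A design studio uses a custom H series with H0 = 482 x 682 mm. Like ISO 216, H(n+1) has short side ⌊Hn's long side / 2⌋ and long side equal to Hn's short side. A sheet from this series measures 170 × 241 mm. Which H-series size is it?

H3

H0: 482 × 682 mm
H1: 341 × 482 mm
H2: 241 × 341 mm
H3: 170 × 241 mm
H4: 120 × 170 mm
→ matches H3.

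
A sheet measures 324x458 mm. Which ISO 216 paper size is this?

Aspect ratio 458/324 ≈ 1.414 — close to the ISO √2 ≈ 1.414.
In the C-series (envelope sizes, between A and B): C3 = 324 × 458 mm.

C3 (324 × 458 mm)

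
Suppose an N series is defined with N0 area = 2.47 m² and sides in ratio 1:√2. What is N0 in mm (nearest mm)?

Let the short side be w mm. Then w · w√2 = 2.47 m² = 2,470,000 mm².
w² = 2,470,000/√2, so w ≈ 1321.6 mm; long side = w√2 ≈ 1869.0 mm.

1322 × 1869 mm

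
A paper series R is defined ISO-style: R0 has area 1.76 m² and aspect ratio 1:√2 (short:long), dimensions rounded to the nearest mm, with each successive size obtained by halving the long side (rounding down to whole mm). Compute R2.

Let R0's short side be w mm. w · w√2 = 1.76 m² = 1,760,000 mm², so w ≈ 1115.6 mm and w√2 ≈ 1577.7 mm → R0 = 1116 × 1578 mm.
R1: ⌊1578/2⌋ × 1116 = 789 × 1116 mm
R2: ⌊1116/2⌋ × 789 = 558 × 789 mm

558 × 789 mm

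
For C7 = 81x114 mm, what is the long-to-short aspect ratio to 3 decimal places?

1.407

114 / 81 = 1.407
ISO 216 targets √2 ≈ 1.414; the -0.007 deviation is from mm rounding.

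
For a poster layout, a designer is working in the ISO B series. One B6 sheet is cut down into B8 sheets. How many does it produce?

Each ISO step halves the sheet: 1 × B6 → 2 × B7 → 4 × B8
From B6 to B8 is 2 halving steps: 2^2 = 4.

4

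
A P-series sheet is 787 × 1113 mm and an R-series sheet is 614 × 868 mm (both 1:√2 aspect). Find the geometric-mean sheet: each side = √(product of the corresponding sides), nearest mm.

695 × 983 mm

Short side: √(787 · 614) = √483218 ≈ 695.1 → 695 mm
Long side: √(1113 · 868) = √966084 ≈ 982.9 → 983 mm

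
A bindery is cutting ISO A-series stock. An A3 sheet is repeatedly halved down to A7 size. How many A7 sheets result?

16

Each ISO step halves the sheet: 1 × A3 → 2 × A4 → 4 × A5 → 8 × A6 → …
From A3 to A7 is 4 halving steps: 2^4 = 16.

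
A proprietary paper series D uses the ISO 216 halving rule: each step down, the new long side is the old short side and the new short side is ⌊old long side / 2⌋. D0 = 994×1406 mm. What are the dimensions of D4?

D1 = 703 × 994 mm (from D0 by 1 halving).
D2: ⌊994/2⌋ × 703 = 497 × 703 mm
D3: ⌊703/2⌋ × 497 = 351 × 497 mm
D4: ⌊497/2⌋ × 351 = 248 × 351 mm

248 × 351 mm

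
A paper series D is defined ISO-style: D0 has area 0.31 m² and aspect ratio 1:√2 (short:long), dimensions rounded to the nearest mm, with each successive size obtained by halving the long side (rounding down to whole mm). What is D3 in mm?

Let D0's short side be w mm. w · w√2 = 0.31 m² = 310,000 mm², so w ≈ 468.2 mm and w√2 ≈ 662.1 mm → D0 = 468 × 662 mm.
D1: ⌊662/2⌋ × 468 = 331 × 468 mm
D2: ⌊468/2⌋ × 331 = 234 × 331 mm
D3: ⌊331/2⌋ × 234 = 165 × 234 mm

165 × 234 mm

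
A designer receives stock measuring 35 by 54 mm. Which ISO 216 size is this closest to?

Aspect ratio 54/35 ≈ 1.543 (ISO target is √2 ≈ 1.414).
In the A-series (A0 area = 1 m²): A9 = 37 × 52 mm.
Off by 4 mm total — nearest standard size.

A9 (37 × 52 mm)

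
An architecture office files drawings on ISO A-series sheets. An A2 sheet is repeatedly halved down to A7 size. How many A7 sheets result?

Each ISO step halves the sheet: 1 × A2 → 2 × A3 → 4 × A4 → 8 × A5 → …
From A2 to A7 is 5 halving steps: 2^5 = 32.

32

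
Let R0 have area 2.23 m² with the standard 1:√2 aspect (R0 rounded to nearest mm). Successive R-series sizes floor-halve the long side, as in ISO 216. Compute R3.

444 × 628 mm

Let R0's short side be w mm. w · w√2 = 2.23 m² = 2,230,000 mm², so w ≈ 1255.7 mm and w√2 ≈ 1775.9 mm → R0 = 1256 × 1776 mm.
R1: ⌊1776/2⌋ × 1256 = 888 × 1256 mm
R2: ⌊1256/2⌋ × 888 = 628 × 888 mm
R3: ⌊888/2⌋ × 628 = 444 × 628 mm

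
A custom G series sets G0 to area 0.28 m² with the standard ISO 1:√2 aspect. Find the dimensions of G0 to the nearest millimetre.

Let the short side be w mm. Then w · w√2 = 0.28 m² = 280,000 mm².
w² = 280,000/√2, so w ≈ 445.0 mm; long side = w√2 ≈ 629.3 mm.

445 × 629 mm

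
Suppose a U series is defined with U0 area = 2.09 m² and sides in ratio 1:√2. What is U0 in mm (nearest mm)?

1216 × 1719 mm

Let the short side be w mm. Then w · w√2 = 2.09 m² = 2,090,000 mm².
w² = 2,090,000/√2, so w ≈ 1215.7 mm; long side = w√2 ≈ 1719.2 mm.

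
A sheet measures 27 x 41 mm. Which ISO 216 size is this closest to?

C10 (28 × 40 mm)

Aspect ratio 41/27 ≈ 1.519 (ISO target is √2 ≈ 1.414).
In the C-series (envelope sizes, between A and B): C10 = 28 × 40 mm.
Off by 2 mm total — nearest standard size.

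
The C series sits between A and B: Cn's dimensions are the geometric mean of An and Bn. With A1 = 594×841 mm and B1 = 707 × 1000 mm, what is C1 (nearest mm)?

648 × 917 mm

Short side: √(594 · 707) = √419958 ≈ 648.0 → 648 mm
Long side: √(841 · 1000) = √841000 ≈ 917.1 → 917 mm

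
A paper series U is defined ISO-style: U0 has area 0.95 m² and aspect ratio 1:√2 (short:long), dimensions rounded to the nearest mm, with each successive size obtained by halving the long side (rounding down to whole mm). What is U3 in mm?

Let U0's short side be w mm. w · w√2 = 0.95 m² = 950,000 mm², so w ≈ 819.6 mm and w√2 ≈ 1159.1 mm → U0 = 820 × 1159 mm.
U1: ⌊1159/2⌋ × 820 = 579 × 820 mm
U2: ⌊820/2⌋ × 579 = 410 × 579 mm
U3: ⌊579/2⌋ × 410 = 289 × 410 mm

289 × 410 mm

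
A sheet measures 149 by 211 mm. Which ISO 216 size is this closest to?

Aspect ratio 211/149 ≈ 1.416 — close to the ISO √2 ≈ 1.414.
In the A-series (A0 area = 1 m²): A5 = 148 × 210 mm.
Off by 2 mm total — nearest standard size.

A5 (148 × 210 mm)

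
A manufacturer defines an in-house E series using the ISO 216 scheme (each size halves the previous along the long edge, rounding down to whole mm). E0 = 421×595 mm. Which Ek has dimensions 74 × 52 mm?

E6

E0: 421 × 595 mm
E1: 297 × 421 mm
E2: 210 × 297 mm
E3: 148 × 210 mm
E4: 105 × 148 mm
E5: 74 × 105 mm
E6: 52 × 74 mm
E7: 37 × 52 mm
→ matches E6.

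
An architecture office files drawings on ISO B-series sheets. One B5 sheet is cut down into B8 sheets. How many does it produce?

8

Each ISO step halves the sheet: 1 × B5 → 2 × B6 → 4 × B7 → 8 × B8
From B5 to B8 is 3 halving steps: 2^3 = 8.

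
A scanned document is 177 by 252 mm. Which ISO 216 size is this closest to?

Aspect ratio 252/177 ≈ 1.424 — close to the ISO √2 ≈ 1.414.
In the B-series (B0 = 1000 × 1414 mm): B5 = 176 × 250 mm.
Off by 3 mm total — nearest standard size.

B5 (176 × 250 mm)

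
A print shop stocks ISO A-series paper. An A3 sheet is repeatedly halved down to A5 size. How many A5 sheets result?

4

Each ISO step halves the sheet: 1 × A3 → 2 × A4 → 4 × A5
From A3 to A5 is 2 halving steps: 2^2 = 4.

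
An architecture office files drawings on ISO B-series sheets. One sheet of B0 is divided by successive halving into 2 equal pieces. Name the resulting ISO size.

2 = 2^1, so 1 halving step.
B0 → B1 → … → B1 after 1 step.

B1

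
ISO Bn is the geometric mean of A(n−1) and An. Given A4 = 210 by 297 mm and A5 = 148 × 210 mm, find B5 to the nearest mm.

Short side: √(210 · 148) = √31080 ≈ 176.3 → 176 mm
Long side: √(297 · 210) = √62370 ≈ 249.7 → 250 mm

176 × 250 mm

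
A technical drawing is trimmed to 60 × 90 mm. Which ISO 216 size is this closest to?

B8 (62 × 88 mm)

Aspect ratio 90/60 ≈ 1.500 (ISO target is √2 ≈ 1.414).
In the B-series (B0 = 1000 × 1414 mm): B8 = 62 × 88 mm.
Off by 4 mm total — nearest standard size.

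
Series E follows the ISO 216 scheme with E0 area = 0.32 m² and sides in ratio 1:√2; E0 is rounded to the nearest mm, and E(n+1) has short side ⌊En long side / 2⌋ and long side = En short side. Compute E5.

Let E0's short side be w mm. w · w√2 = 0.32 m² = 320,000 mm², so w ≈ 475.7 mm and w√2 ≈ 672.7 mm → E0 = 476 × 673 mm.
E1: ⌊673/2⌋ × 476 = 336 × 476 mm
E2: ⌊476/2⌋ × 336 = 238 × 336 mm
E3: ⌊336/2⌋ × 238 = 168 × 238 mm
E4: ⌊238/2⌋ × 168 = 119 × 168 mm
E5: ⌊168/2⌋ × 119 = 84 × 119 mm

84 × 119 mm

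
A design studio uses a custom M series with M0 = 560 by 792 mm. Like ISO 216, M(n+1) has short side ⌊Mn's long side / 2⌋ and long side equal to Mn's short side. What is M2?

M1: ⌊792/2⌋ × 560 = 396 × 560 mm
M2: ⌊560/2⌋ × 396 = 280 × 396 mm

280 × 396 mm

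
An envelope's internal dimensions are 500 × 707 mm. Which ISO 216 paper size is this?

B2 (500 × 707 mm)

Aspect ratio 707/500 ≈ 1.414 — close to the ISO √2 ≈ 1.414.
In the B-series (B0 = 1000 × 1414 mm): B2 = 500 × 707 mm.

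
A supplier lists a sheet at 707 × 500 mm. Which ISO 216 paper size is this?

Aspect ratio 707/500 ≈ 1.414 — close to the ISO √2 ≈ 1.414.
In the B-series (B0 = 1000 × 1414 mm): B2 = 500 × 707 mm.

B2 (500 × 707 mm)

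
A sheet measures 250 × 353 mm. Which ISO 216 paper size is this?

Aspect ratio 353/250 ≈ 1.412 — close to the ISO √2 ≈ 1.414.
In the B-series (B0 = 1000 × 1414 mm): B4 = 250 × 353 mm.

B4 (250 × 353 mm)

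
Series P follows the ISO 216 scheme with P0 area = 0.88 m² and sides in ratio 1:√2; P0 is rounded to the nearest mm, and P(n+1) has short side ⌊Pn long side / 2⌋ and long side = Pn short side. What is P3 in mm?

279 × 394 mm

Let P0's short side be w mm. w · w√2 = 0.88 m² = 880,000 mm², so w ≈ 788.8 mm and w√2 ≈ 1115.6 mm → P0 = 789 × 1116 mm.
P1: ⌊1116/2⌋ × 789 = 558 × 789 mm
P2: ⌊789/2⌋ × 558 = 394 × 558 mm
P3: ⌊558/2⌋ × 394 = 279 × 394 mm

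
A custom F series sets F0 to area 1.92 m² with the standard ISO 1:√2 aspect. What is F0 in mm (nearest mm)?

Let the short side be w mm. Then w · w√2 = 1.92 m² = 1,920,000 mm².
w² = 1,920,000/√2, so w ≈ 1165.2 mm; long side = w√2 ≈ 1647.8 mm.

1165 × 1648 mm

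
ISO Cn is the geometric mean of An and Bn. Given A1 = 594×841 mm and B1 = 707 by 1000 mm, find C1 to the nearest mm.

Short side: √(594 · 707) = √419958 ≈ 648.0 → 648 mm
Long side: √(841 · 1000) = √841000 ≈ 917.1 → 917 mm

648 × 917 mm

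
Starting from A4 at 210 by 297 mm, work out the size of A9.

37 × 52 mm

A5: ⌊297/2⌋ × 210 = 148 × 210 mm
A6: ⌊210/2⌋ × 148 = 105 × 148 mm
A7: ⌊148/2⌋ × 105 = 74 × 105 mm
A8: ⌊105/2⌋ × 74 = 52 × 74 mm
A9: ⌊74/2⌋ × 52 = 37 × 52 mm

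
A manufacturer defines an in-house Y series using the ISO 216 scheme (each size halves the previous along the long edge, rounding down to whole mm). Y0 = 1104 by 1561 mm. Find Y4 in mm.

Y1 = 780 × 1104 mm (from Y0 by 1 halving).
Y2: ⌊1104/2⌋ × 780 = 552 × 780 mm
Y3: ⌊780/2⌋ × 552 = 390 × 552 mm
Y4: ⌊552/2⌋ × 390 = 276 × 390 mm

276 × 390 mm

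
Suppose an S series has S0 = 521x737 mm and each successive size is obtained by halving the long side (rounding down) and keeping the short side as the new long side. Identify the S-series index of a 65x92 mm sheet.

S6

S0: 521 × 737 mm
S1: 368 × 521 mm
S2: 260 × 368 mm
S3: 184 × 260 mm
S4: 130 × 184 mm
S5: 92 × 130 mm
S6: 65 × 92 mm
S7: 46 × 65 mm
→ matches S6.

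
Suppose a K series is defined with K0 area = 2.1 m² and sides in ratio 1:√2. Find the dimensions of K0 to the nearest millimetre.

1219 × 1723 mm

Let the short side be w mm. Then w · w√2 = 2.1 m² = 2,100,000 mm².
w² = 2,100,000/√2, so w ≈ 1218.6 mm; long side = w√2 ≈ 1723.3 mm.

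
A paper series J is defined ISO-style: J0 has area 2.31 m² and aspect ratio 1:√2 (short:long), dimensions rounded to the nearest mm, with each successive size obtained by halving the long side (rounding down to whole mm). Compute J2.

639 × 903 mm

Let J0's short side be w mm. w · w√2 = 2.31 m² = 2,310,000 mm², so w ≈ 1278.1 mm and w√2 ≈ 1807.4 mm → J0 = 1278 × 1807 mm.
J1: ⌊1807/2⌋ × 1278 = 903 × 1278 mm
J2: ⌊1278/2⌋ × 903 = 639 × 903 mm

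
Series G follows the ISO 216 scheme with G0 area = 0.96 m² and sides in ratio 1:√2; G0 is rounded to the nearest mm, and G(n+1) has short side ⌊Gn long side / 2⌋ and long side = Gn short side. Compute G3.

Let G0's short side be w mm. w · w√2 = 0.96 m² = 960,000 mm², so w ≈ 823.9 mm and w√2 ≈ 1165.2 mm → G0 = 824 × 1165 mm.
G1: ⌊1165/2⌋ × 824 = 582 × 824 mm
G2: ⌊824/2⌋ × 582 = 412 × 582 mm
G3: ⌊582/2⌋ × 412 = 291 × 412 mm

291 × 412 mm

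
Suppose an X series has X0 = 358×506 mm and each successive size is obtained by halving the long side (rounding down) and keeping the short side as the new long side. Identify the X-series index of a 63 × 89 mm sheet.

X5

X0: 358 × 506 mm
X1: 253 × 358 mm
X2: 179 × 253 mm
X3: 126 × 179 mm
X4: 89 × 126 mm
X5: 63 × 89 mm
X6: 44 × 63 mm
→ matches X5.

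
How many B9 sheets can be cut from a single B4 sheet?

Each ISO step halves the sheet: 1 × B4 → 2 × B5 → 4 × B6 → 8 × B7 → …
From B4 to B9 is 5 halving steps: 2^5 = 32.

32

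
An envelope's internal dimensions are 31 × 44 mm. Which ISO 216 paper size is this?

Aspect ratio 44/31 ≈ 1.419 — close to the ISO √2 ≈ 1.414.
In the B-series (B0 = 1000 × 1414 mm): B10 = 31 × 44 mm.

B10 (31 × 44 mm)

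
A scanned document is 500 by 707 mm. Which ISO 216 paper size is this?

B2 (500 × 707 mm)

Aspect ratio 707/500 ≈ 1.414 — close to the ISO √2 ≈ 1.414.
In the B-series (B0 = 1000 × 1414 mm): B2 = 500 × 707 mm.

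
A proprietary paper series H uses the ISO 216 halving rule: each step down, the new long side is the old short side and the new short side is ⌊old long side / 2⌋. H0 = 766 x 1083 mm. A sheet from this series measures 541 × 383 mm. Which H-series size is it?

H0: 766 × 1083 mm
H1: 541 × 766 mm
H2: 383 × 541 mm
H3: 270 × 383 mm
→ matches H2.

H2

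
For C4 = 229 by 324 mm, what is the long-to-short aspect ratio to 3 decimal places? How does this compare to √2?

1.415

324 / 229 = 1.415
Matches √2 ≈ 1.414 — the ISO 216 defining ratio.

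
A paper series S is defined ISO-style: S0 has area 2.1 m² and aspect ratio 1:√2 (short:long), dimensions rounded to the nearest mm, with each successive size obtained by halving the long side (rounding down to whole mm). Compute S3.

430 × 609 mm

Let S0's short side be w mm. w · w√2 = 2.1 m² = 2,100,000 mm², so w ≈ 1218.6 mm and w√2 ≈ 1723.3 mm → S0 = 1219 × 1723 mm.
S1: ⌊1723/2⌋ × 1219 = 861 × 1219 mm
S2: ⌊1219/2⌋ × 861 = 609 × 861 mm
S3: ⌊861/2⌋ × 609 = 430 × 609 mm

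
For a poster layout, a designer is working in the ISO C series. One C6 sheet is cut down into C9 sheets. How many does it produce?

8

Each ISO step halves the sheet: 1 × C6 → 2 × C7 → 4 × C8 → 8 × C9
From C6 to C9 is 3 halving steps: 2^3 = 8.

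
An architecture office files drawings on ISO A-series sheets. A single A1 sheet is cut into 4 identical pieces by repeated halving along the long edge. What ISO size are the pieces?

A3

4 = 2^2, so 2 halving steps.
A1 → A2 → … → A3 after 2 steps.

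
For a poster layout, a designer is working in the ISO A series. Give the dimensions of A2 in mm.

420 × 594 mm

A0 = 841 × 1189 mm (A0 has area 1 m², aspect 1:√2).
A1: ⌊1189/2⌋ × 841 = 594 × 841 mm
A2: ⌊841/2⌋ × 594 = 420 × 594 mm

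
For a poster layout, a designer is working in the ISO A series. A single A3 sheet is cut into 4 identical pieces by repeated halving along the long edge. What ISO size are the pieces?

4 = 2^2, so 2 halving steps.
A3 → A4 → … → A5 after 2 steps.

A5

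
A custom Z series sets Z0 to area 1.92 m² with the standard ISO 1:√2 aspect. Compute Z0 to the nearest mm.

Let the short side be w mm. Then w · w√2 = 1.92 m² = 1,920,000 mm².
w² = 1,920,000/√2, so w ≈ 1165.2 mm; long side = w√2 ≈ 1647.8 mm.

1165 × 1648 mm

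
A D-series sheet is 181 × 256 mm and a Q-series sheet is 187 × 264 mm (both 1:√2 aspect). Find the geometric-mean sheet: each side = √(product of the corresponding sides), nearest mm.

Short side: √(181 · 187) = √33847 ≈ 184.0 → 184 mm
Long side: √(256 · 264) = √67584 ≈ 260.0 → 260 mm

184 × 260 mm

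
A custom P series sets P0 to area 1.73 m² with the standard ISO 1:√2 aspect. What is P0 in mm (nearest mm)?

Let the short side be w mm. Then w · w√2 = 1.73 m² = 1,730,000 mm².
w² = 1,730,000/√2, so w ≈ 1106.0 mm; long side = w√2 ≈ 1564.2 mm.

1106 × 1564 mm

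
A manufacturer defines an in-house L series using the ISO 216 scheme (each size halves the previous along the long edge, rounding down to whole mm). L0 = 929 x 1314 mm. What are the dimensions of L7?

82 × 116 mm

L1 = 657 × 929 mm (from L0 by 1 halving).
L2: ⌊929/2⌋ × 657 = 464 × 657 mm
L3: ⌊657/2⌋ × 464 = 328 × 464 mm
L4: ⌊464/2⌋ × 328 = 232 × 328 mm
L5: ⌊328/2⌋ × 232 = 164 × 232 mm
L6: ⌊232/2⌋ × 164 = 116 × 164 mm
L7: ⌊164/2⌋ × 116 = 82 × 116 mm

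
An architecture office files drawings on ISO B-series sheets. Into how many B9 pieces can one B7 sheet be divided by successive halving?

Each ISO step halves the sheet: 1 × B7 → 2 × B8 → 4 × B9
From B7 to B9 is 2 halving steps: 2^2 = 4.

4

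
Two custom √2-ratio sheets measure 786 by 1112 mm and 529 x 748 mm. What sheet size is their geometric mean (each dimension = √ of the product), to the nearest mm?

645 × 912 mm

Short side: √(786 · 529) = √415794 ≈ 644.8 → 645 mm
Long side: √(1112 · 748) = √831776 ≈ 912.0 → 912 mm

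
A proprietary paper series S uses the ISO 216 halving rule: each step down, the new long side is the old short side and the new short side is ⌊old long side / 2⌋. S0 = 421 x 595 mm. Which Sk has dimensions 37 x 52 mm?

S7

S0: 421 × 595 mm
S1: 297 × 421 mm
S2: 210 × 297 mm
S3: 148 × 210 mm
S4: 105 × 148 mm
S5: 74 × 105 mm
S6: 52 × 74 mm
S7: 37 × 52 mm
S8: 26 × 37 mm
→ matches S7.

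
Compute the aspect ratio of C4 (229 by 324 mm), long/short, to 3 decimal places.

324 / 229 = 1.415
Matches √2 ≈ 1.414 — the ISO 216 defining ratio.

1.415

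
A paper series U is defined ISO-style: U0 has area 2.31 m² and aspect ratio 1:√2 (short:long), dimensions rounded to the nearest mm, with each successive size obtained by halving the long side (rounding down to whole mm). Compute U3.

Let U0's short side be w mm. w · w√2 = 2.31 m² = 2,310,000 mm², so w ≈ 1278.1 mm and w√2 ≈ 1807.4 mm → U0 = 1278 × 1807 mm.
U1: ⌊1807/2⌋ × 1278 = 903 × 1278 mm
U2: ⌊1278/2⌋ × 903 = 639 × 903 mm
U3: ⌊903/2⌋ × 639 = 451 × 639 mm

451 × 639 mm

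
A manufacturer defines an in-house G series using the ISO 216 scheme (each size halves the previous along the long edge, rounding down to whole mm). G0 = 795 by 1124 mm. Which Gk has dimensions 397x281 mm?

G3

G0: 795 × 1124 mm
G1: 562 × 795 mm
G2: 397 × 562 mm
G3: 281 × 397 mm
G4: 198 × 281 mm
→ matches G3.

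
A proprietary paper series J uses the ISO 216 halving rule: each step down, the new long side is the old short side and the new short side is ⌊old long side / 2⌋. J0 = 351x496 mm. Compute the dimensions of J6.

J1 = 248 × 351 mm (from J0 by 1 halving).
J2: ⌊351/2⌋ × 248 = 175 × 248 mm
J3: ⌊248/2⌋ × 175 = 124 × 175 mm
J4: ⌊175/2⌋ × 124 = 87 × 124 mm
J5: ⌊124/2⌋ × 87 = 62 × 87 mm
J6: ⌊87/2⌋ × 62 = 43 × 62 mm

43 × 62 mm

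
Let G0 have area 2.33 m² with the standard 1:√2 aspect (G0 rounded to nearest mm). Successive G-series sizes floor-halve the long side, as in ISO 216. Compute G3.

Let G0's short side be w mm. w · w√2 = 2.33 m² = 2,330,000 mm², so w ≈ 1283.6 mm and w√2 ≈ 1815.2 mm → G0 = 1284 × 1815 mm.
G1: ⌊1815/2⌋ × 1284 = 907 × 1284 mm
G2: ⌊1284/2⌋ × 907 = 642 × 907 mm
G3: ⌊907/2⌋ × 642 = 453 × 642 mm

453 × 642 mm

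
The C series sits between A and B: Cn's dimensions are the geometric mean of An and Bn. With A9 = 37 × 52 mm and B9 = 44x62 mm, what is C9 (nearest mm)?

40 × 57 mm

Short side: √(37 · 44) = √1628 ≈ 40.3 → 40 mm
Long side: √(52 · 62) = √3224 ≈ 56.8 → 57 mm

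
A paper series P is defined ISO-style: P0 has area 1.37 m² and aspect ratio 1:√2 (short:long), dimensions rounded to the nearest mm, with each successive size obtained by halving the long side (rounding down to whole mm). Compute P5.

174 × 246 mm

Let P0's short side be w mm. w · w√2 = 1.37 m² = 1,370,000 mm², so w ≈ 984.2 mm and w√2 ≈ 1391.9 mm → P0 = 984 × 1392 mm.
P1: ⌊1392/2⌋ × 984 = 696 × 984 mm
P2: ⌊984/2⌋ × 696 = 492 × 696 mm
P3: ⌊696/2⌋ × 492 = 348 × 492 mm
P4: ⌊492/2⌋ × 348 = 246 × 348 mm
P5: ⌊348/2⌋ × 246 = 174 × 246 mm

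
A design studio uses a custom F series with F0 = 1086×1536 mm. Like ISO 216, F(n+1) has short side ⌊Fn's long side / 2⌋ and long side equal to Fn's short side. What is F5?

F1: ⌊1536/2⌋ × 1086 = 768 × 1086 mm
F2: ⌊1086/2⌋ × 768 = 543 × 768 mm
F3: ⌊768/2⌋ × 543 = 384 × 543 mm
F4: ⌊543/2⌋ × 384 = 271 × 384 mm
F5: ⌊384/2⌋ × 271 = 192 × 271 mm

192 × 271 mm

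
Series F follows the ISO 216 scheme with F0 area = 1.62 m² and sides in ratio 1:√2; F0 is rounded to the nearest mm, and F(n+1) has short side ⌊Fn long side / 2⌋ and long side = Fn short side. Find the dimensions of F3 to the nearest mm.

Let F0's short side be w mm. w · w√2 = 1.62 m² = 1,620,000 mm², so w ≈ 1070.3 mm and w√2 ≈ 1513.6 mm → F0 = 1070 × 1514 mm.
F1: ⌊1514/2⌋ × 1070 = 757 × 1070 mm
F2: ⌊1070/2⌋ × 757 = 535 × 757 mm
F3: ⌊757/2⌋ × 535 = 378 × 535 mm

378 × 535 mm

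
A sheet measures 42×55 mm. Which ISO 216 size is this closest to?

C9 (40 × 57 mm)

Aspect ratio 55/42 ≈ 1.310 (ISO target is √2 ≈ 1.414).
In the C-series (envelope sizes, between A and B): C9 = 40 × 57 mm.
Off by 4 mm total — nearest standard size.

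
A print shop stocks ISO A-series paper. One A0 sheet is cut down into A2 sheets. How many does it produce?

Each ISO step halves the sheet: 1 × A0 → 2 × A1 → 4 × A2
From A0 to A2 is 2 halving steps: 2^2 = 4.

4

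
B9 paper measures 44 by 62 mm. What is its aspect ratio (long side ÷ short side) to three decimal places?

62 / 44 = 1.409
ISO 216 targets √2 ≈ 1.414; the -0.005 deviation is from mm rounding.

1.409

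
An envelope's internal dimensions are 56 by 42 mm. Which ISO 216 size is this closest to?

C9 (40 × 57 mm)

Aspect ratio 56/42 ≈ 1.333 (ISO target is √2 ≈ 1.414).
In the C-series (envelope sizes, between A and B): C9 = 40 × 57 mm.
Off by 3 mm total — nearest standard size.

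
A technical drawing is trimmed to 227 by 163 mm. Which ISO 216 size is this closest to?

Aspect ratio 227/163 ≈ 1.393 (ISO target is √2 ≈ 1.414).
In the C-series (envelope sizes, between A and B): C5 = 162 × 229 mm.
Off by 3 mm total — nearest standard size.

C5 (162 × 229 mm)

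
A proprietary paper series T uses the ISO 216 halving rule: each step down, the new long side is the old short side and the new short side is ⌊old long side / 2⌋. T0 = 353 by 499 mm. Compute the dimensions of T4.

T1: ⌊499/2⌋ × 353 = 249 × 353 mm
T2: ⌊353/2⌋ × 249 = 176 × 249 mm
T3: ⌊249/2⌋ × 176 = 124 × 176 mm
T4: ⌊176/2⌋ × 124 = 88 × 124 mm

88 × 124 mm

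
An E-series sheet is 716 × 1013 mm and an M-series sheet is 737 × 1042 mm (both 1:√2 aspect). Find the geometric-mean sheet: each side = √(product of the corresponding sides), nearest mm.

Short side: √(716 · 737) = √527692 ≈ 726.4 → 726 mm
Long side: √(1013 · 1042) = √1055546 ≈ 1027.4 → 1027 mm

726 × 1027 mm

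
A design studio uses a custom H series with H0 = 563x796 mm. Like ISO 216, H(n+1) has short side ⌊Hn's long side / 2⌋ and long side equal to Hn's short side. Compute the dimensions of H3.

H1: ⌊796/2⌋ × 563 = 398 × 563 mm
H2: ⌊563/2⌋ × 398 = 281 × 398 mm
H3: ⌊398/2⌋ × 281 = 199 × 281 mm

199 × 281 mm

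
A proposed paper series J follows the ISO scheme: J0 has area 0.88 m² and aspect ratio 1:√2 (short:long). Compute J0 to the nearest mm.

789 × 1116 mm

Let the short side be w mm. Then w · w√2 = 0.88 m² = 880,000 mm².
w² = 880,000/√2, so w ≈ 788.8 mm; long side = w√2 ≈ 1115.6 mm.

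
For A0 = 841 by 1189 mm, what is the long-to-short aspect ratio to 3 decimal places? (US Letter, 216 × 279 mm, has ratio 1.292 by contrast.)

1.414

1189 / 841 = 1.414
Matches √2 ≈ 1.414 — the ISO 216 defining ratio.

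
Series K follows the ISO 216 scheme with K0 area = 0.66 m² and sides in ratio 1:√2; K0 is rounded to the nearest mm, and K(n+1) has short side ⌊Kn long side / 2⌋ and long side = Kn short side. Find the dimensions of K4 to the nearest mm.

170 × 241 mm

Let K0's short side be w mm. w · w√2 = 0.66 m² = 660,000 mm², so w ≈ 683.1 mm and w√2 ≈ 966.1 mm → K0 = 683 × 966 mm.
K1: ⌊966/2⌋ × 683 = 483 × 683 mm
K2: ⌊683/2⌋ × 483 = 341 × 483 mm
K3: ⌊483/2⌋ × 341 = 241 × 341 mm
K4: ⌊341/2⌋ × 241 = 170 × 241 mm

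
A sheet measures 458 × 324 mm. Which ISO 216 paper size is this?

C3 (324 × 458 mm)

Aspect ratio 458/324 ≈ 1.414 — close to the ISO √2 ≈ 1.414.
In the C-series (envelope sizes, between A and B): C3 = 324 × 458 mm.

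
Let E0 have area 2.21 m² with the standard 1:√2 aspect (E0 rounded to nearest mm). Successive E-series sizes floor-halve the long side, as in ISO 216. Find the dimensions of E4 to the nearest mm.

Let E0's short side be w mm. w · w√2 = 2.21 m² = 2,210,000 mm², so w ≈ 1250.1 mm and w√2 ≈ 1767.9 mm → E0 = 1250 × 1768 mm.
E1: ⌊1768/2⌋ × 1250 = 884 × 1250 mm
E2: ⌊1250/2⌋ × 884 = 625 × 884 mm
E3: ⌊884/2⌋ × 625 = 442 × 625 mm
E4: ⌊625/2⌋ × 442 = 312 × 442 mm

312 × 442 mm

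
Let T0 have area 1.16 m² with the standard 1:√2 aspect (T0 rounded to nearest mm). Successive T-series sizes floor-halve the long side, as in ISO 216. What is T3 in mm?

Let T0's short side be w mm. w · w√2 = 1.16 m² = 1,160,000 mm², so w ≈ 905.7 mm and w√2 ≈ 1280.8 mm → T0 = 906 × 1281 mm.
T1: ⌊1281/2⌋ × 906 = 640 × 906 mm
T2: ⌊906/2⌋ × 640 = 453 × 640 mm
T3: ⌊640/2⌋ × 453 = 320 × 453 mm

320 × 453 mm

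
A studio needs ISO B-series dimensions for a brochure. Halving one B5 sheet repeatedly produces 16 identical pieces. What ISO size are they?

16 = 2^4, so 4 halving steps.
B5 → B6 → … → B9 after 4 steps.

B9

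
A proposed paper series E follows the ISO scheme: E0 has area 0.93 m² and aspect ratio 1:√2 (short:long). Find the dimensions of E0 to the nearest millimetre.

Let the short side be w mm. Then w · w√2 = 0.93 m² = 930,000 mm².
w² = 930,000/√2, so w ≈ 810.9 mm; long side = w√2 ≈ 1146.8 mm.

811 × 1147 mm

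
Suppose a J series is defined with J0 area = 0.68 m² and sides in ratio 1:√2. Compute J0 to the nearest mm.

693 × 981 mm

Let the short side be w mm. Then w · w√2 = 0.68 m² = 680,000 mm².
w² = 680,000/√2, so w ≈ 693.4 mm; long side = w√2 ≈ 980.6 mm.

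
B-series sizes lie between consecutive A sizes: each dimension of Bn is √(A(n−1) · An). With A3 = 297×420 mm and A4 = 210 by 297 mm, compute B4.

250 × 353 mm

Short side: √(297 · 210) = √62370 ≈ 249.7 → 250 mm
Long side: √(420 · 297) = √124740 ≈ 353.2 → 353 mm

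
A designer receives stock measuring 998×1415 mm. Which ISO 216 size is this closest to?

Aspect ratio 1415/998 ≈ 1.418 — close to the ISO √2 ≈ 1.414.
In the B-series (B0 = 1000 × 1414 mm): B0 = 1000 × 1414 mm.
Off by 3 mm total — nearest standard size.

B0 (1000 × 1414 mm)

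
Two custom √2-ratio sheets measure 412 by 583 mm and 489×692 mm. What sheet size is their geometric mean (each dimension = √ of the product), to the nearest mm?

449 × 635 mm

Short side: √(412 · 489) = √201468 ≈ 448.9 → 449 mm
Long side: √(583 · 692) = √403436 ≈ 635.2 → 635 mm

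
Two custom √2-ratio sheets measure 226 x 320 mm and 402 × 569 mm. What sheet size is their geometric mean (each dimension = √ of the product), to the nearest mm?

Short side: √(226 · 402) = √90852 ≈ 301.4 → 301 mm
Long side: √(320 · 569) = √182080 ≈ 426.7 → 427 mm

301 × 427 mm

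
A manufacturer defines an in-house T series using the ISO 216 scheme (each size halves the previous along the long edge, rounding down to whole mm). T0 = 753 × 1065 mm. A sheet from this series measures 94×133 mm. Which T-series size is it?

T6

T0: 753 × 1065 mm
T1: 532 × 753 mm
T2: 376 × 532 mm
T3: 266 × 376 mm
T4: 188 × 266 mm
T5: 133 × 188 mm
T6: 94 × 133 mm
T7: 66 × 94 mm
→ matches T6.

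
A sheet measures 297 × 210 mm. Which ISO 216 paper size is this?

A4 (210 × 297 mm)

Aspect ratio 297/210 ≈ 1.414 — close to the ISO √2 ≈ 1.414.
In the A-series (A0 area = 1 m²): A4 = 210 × 297 mm.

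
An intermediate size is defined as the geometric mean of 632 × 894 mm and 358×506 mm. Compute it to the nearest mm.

Short side: √(632 · 358) = √226256 ≈ 475.7 → 476 mm
Long side: √(894 · 506) = √452364 ≈ 672.6 → 673 mm

476 × 673 mm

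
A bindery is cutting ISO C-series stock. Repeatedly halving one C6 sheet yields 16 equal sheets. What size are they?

C10

16 = 2^4, so 4 halving steps.
C6 → C7 → … → C10 after 4 steps.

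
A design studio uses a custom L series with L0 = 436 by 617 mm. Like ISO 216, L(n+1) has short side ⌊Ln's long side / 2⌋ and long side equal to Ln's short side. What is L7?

38 × 54 mm

L1 = 308 × 436 mm (from L0 by 1 halving).
L2: ⌊436/2⌋ × 308 = 218 × 308 mm
L3: ⌊308/2⌋ × 218 = 154 × 218 mm
L4: ⌊218/2⌋ × 154 = 109 × 154 mm
L5: ⌊154/2⌋ × 109 = 77 × 109 mm
L6: ⌊109/2⌋ × 77 = 54 × 77 mm
L7: ⌊77/2⌋ × 54 = 38 × 54 mm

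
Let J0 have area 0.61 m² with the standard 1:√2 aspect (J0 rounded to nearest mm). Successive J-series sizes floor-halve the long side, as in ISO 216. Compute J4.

Let J0's short side be w mm. w · w√2 = 0.61 m² = 610,000 mm², so w ≈ 656.8 mm and w√2 ≈ 928.8 mm → J0 = 657 × 929 mm.
J1: ⌊929/2⌋ × 657 = 464 × 657 mm
J2: ⌊657/2⌋ × 464 = 328 × 464 mm
J3: ⌊464/2⌋ × 328 = 232 × 328 mm
J4: ⌊328/2⌋ × 232 = 164 × 232 mm

164 × 232 mm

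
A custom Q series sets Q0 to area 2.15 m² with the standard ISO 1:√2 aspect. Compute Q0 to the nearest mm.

Let the short side be w mm. Then w · w√2 = 2.15 m² = 2,150,000 mm².
w² = 2,150,000/√2, so w ≈ 1233.0 mm; long side = w√2 ≈ 1743.7 mm.

1233 × 1744 mm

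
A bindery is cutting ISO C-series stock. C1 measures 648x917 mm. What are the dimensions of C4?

C2: ⌊917/2⌋ × 648 = 458 × 648 mm
C3: ⌊648/2⌋ × 458 = 324 × 458 mm
C4: ⌊458/2⌋ × 324 = 229 × 324 mm

229 × 324 mm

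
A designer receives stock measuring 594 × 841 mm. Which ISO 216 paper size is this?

A1 (594 × 841 mm)

Aspect ratio 841/594 ≈ 1.416 — close to the ISO √2 ≈ 1.414.
In the A-series (A0 area = 1 m²): A1 = 594 × 841 mm.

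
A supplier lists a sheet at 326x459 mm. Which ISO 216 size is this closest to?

Aspect ratio 459/326 ≈ 1.408 — close to the ISO √2 ≈ 1.414.
In the C-series (envelope sizes, between A and B): C3 = 324 × 458 mm.
Off by 3 mm total — nearest standard size.

C3 (324 × 458 mm)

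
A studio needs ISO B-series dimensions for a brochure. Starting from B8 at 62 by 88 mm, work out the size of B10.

31 × 44 mm

B9: ⌊88/2⌋ × 62 = 44 × 62 mm
B10: ⌊62/2⌋ × 44 = 31 × 44 mm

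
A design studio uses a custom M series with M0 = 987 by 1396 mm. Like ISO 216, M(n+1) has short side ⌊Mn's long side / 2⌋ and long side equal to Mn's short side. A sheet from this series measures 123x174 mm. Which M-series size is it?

M6

M0: 987 × 1396 mm
M1: 698 × 987 mm
M2: 493 × 698 mm
M3: 349 × 493 mm
M4: 246 × 349 mm
M5: 174 × 246 mm
M6: 123 × 174 mm
M7: 87 × 123 mm
→ matches M6.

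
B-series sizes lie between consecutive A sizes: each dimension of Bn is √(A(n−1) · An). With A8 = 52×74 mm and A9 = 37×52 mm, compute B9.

Short side: √(52 · 37) = √1924 ≈ 43.9 → 44 mm
Long side: √(74 · 52) = √3848 ≈ 62.0 → 62 mm

44 × 62 mm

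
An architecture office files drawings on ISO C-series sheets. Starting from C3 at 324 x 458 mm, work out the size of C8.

C4: ⌊458/2⌋ × 324 = 229 × 324 mm
C5: ⌊324/2⌋ × 229 = 162 × 229 mm
C6: ⌊229/2⌋ × 162 = 114 × 162 mm
C7: ⌊162/2⌋ × 114 = 81 × 114 mm
C8: ⌊114/2⌋ × 81 = 57 × 81 mm

57 × 81 mm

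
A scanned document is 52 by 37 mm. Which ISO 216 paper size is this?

Aspect ratio 52/37 ≈ 1.405 — close to the ISO √2 ≈ 1.414.
In the A-series (A0 area = 1 m²): A9 = 37 × 52 mm.

A9 (37 × 52 mm)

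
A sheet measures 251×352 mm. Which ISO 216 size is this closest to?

Aspect ratio 352/251 ≈ 1.402 — close to the ISO √2 ≈ 1.414.
In the B-series (B0 = 1000 × 1414 mm): B4 = 250 × 353 mm.
Off by 2 mm total — nearest standard size.

B4 (250 × 353 mm)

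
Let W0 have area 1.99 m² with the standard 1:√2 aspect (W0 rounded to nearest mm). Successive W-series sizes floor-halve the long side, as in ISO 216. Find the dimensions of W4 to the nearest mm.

296 × 419 mm

Let W0's short side be w mm. w · w√2 = 1.99 m² = 1,990,000 mm², so w ≈ 1186.2 mm and w√2 ≈ 1677.6 mm → W0 = 1186 × 1678 mm.
W1: ⌊1678/2⌋ × 1186 = 839 × 1186 mm
W2: ⌊1186/2⌋ × 839 = 593 × 839 mm
W3: ⌊839/2⌋ × 593 = 419 × 593 mm
W4: ⌊593/2⌋ × 419 = 296 × 419 mm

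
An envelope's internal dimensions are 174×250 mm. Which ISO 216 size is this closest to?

B5 (176 × 250 mm)

Aspect ratio 250/174 ≈ 1.437 (ISO target is √2 ≈ 1.414).
In the B-series (B0 = 1000 × 1414 mm): B5 = 176 × 250 mm.
Off by 2 mm total — nearest standard size.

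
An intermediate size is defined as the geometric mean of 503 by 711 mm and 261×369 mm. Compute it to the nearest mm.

Short side: √(503 · 261) = √131283 ≈ 362.3 → 362 mm
Long side: √(711 · 369) = √262359 ≈ 512.2 → 512 mm

362 × 512 mm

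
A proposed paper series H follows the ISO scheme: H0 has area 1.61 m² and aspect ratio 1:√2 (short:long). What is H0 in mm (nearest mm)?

1067 × 1509 mm

Let the short side be w mm. Then w · w√2 = 1.61 m² = 1,610,000 mm².
w² = 1,610,000/√2, so w ≈ 1067.0 mm; long side = w√2 ≈ 1508.9 mm.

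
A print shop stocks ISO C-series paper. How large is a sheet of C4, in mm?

C0 = 917 × 1297 mm (C0 is the geometric mean of A0 and B0, aspect 1:√2).
C1: ⌊1297/2⌋ × 917 = 648 × 917 mm
C2: ⌊917/2⌋ × 648 = 458 × 648 mm
C3: ⌊648/2⌋ × 458 = 324 × 458 mm
C4: ⌊458/2⌋ × 324 = 229 × 324 mm

229 × 324 mm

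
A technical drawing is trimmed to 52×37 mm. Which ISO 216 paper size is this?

A9 (37 × 52 mm)

Aspect ratio 52/37 ≈ 1.405 — close to the ISO √2 ≈ 1.414.
In the A-series (A0 area = 1 m²): A9 = 37 × 52 mm.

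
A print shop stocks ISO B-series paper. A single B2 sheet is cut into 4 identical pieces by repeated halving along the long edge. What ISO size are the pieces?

B4

4 = 2^2, so 2 halving steps.
B2 → B3 → … → B4 after 2 steps.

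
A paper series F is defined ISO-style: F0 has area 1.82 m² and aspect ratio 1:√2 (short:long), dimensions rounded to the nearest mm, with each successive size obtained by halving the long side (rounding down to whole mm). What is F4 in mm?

Let F0's short side be w mm. w · w√2 = 1.82 m² = 1,820,000 mm², so w ≈ 1134.4 mm and w√2 ≈ 1604.3 mm → F0 = 1134 × 1604 mm.
F1: ⌊1604/2⌋ × 1134 = 802 × 1134 mm
F2: ⌊1134/2⌋ × 802 = 567 × 802 mm
F3: ⌊802/2⌋ × 567 = 401 × 567 mm
F4: ⌊567/2⌋ × 401 = 283 × 401 mm

283 × 401 mm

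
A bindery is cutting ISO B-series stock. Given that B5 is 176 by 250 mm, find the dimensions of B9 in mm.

B6: ⌊250/2⌋ × 176 = 125 × 176 mm
B7: ⌊176/2⌋ × 125 = 88 × 125 mm
B8: ⌊125/2⌋ × 88 = 62 × 88 mm
B9: ⌊88/2⌋ × 62 = 44 × 62 mm

44 × 62 mm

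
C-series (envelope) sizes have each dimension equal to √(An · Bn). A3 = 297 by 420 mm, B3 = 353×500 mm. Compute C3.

324 × 458 mm

Short side: √(297 · 353) = √104841 ≈ 323.8 → 324 mm
Long side: √(420 · 500) = √210000 ≈ 458.3 → 458 mm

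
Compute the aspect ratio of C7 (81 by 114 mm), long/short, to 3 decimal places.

114 / 81 = 1.407
ISO 216 targets √2 ≈ 1.414; the -0.007 deviation is from mm rounding.

1.407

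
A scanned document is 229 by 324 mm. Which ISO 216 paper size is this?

C4 (229 × 324 mm)

Aspect ratio 324/229 ≈ 1.415 — close to the ISO √2 ≈ 1.414.
In the C-series (envelope sizes, between A and B): C4 = 229 × 324 mm.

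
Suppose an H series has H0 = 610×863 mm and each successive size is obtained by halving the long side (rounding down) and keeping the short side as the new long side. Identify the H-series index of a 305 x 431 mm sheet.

H2

H0: 610 × 863 mm
H1: 431 × 610 mm
H2: 305 × 431 mm
H3: 215 × 305 mm
→ matches H2.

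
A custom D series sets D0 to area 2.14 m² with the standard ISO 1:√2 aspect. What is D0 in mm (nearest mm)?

Let the short side be w mm. Then w · w√2 = 2.14 m² = 2,140,000 mm².
w² = 2,140,000/√2, so w ≈ 1230.1 mm; long side = w√2 ≈ 1739.7 mm.

1230 × 1740 mm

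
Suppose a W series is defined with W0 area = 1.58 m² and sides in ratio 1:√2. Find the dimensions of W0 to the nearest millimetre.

Let the short side be w mm. Then w · w√2 = 1.58 m² = 1,580,000 mm².
w² = 1,580,000/√2, so w ≈ 1057.0 mm; long side = w√2 ≈ 1494.8 mm.

1057 × 1495 mm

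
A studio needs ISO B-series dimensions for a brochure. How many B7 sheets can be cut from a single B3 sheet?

Each ISO step halves the sheet: 1 × B3 → 2 × B4 → 4 × B5 → 8 × B6 → …
From B3 to B7 is 4 halving steps: 2^4 = 16.

16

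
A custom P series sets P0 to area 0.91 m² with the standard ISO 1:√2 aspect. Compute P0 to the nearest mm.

802 × 1134 mm

Let the short side be w mm. Then w · w√2 = 0.91 m² = 910,000 mm².
w² = 910,000/√2, so w ≈ 802.2 mm; long side = w√2 ≈ 1134.4 mm.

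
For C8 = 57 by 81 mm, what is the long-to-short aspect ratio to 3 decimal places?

1.421

81 / 57 = 1.421
ISO 216 targets √2 ≈ 1.414; the +0.007 deviation is from mm rounding.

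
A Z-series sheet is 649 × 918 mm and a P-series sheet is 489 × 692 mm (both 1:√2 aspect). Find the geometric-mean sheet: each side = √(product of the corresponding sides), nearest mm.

563 × 797 mm

Short side: √(649 · 489) = √317361 ≈ 563.3 → 563 mm
Long side: √(918 · 692) = √635256 ≈ 797.0 → 797 mm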